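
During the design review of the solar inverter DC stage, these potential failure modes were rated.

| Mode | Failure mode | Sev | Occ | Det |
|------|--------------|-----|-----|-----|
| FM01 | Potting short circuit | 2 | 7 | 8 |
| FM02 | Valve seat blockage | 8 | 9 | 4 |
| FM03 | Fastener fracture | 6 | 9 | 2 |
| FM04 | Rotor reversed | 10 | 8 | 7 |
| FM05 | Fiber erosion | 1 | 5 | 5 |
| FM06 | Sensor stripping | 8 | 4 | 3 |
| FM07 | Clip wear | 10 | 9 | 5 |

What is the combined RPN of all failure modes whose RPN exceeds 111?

RPN = Severity × Occurrence × Detection:
  FM01: 2 × 7 × 8 = 112
  FM02: 8 × 9 × 4 = 288
  FM03: 6 × 9 × 2 = 108
  FM04: 10 × 8 × 7 = 560
  FM05: 1 × 5 × 5 = 25
  FM06: 8 × 4 × 3 = 96
  FM07: 10 × 9 × 5 = 450
RPN > 111: FM01 (112), FM02 (288), FM04 (560), FM07 (450).
Sum: 112 + 288 + 560 + 450 = 1410.

1410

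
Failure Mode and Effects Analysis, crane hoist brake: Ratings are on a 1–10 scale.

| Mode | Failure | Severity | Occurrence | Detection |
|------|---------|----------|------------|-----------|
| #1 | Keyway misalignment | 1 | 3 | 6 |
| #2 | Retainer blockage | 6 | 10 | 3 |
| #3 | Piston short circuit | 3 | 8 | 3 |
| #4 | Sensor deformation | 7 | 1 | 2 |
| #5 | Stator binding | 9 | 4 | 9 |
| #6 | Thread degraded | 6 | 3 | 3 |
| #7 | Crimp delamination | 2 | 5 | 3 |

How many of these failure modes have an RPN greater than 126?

RPN = Severity × Occurrence × Detection:
  #1: 1 × 3 × 6 = 18
  #2: 6 × 10 × 3 = 180
  #3: 3 × 8 × 3 = 72
  #4: 7 × 1 × 2 = 14
  #5: 9 × 4 × 9 = 324
  #6: 6 × 3 × 3 = 54
  #7: 2 × 5 × 3 = 30
Modes with RPN > 126: #2 (180), #5 (324) → 2.

2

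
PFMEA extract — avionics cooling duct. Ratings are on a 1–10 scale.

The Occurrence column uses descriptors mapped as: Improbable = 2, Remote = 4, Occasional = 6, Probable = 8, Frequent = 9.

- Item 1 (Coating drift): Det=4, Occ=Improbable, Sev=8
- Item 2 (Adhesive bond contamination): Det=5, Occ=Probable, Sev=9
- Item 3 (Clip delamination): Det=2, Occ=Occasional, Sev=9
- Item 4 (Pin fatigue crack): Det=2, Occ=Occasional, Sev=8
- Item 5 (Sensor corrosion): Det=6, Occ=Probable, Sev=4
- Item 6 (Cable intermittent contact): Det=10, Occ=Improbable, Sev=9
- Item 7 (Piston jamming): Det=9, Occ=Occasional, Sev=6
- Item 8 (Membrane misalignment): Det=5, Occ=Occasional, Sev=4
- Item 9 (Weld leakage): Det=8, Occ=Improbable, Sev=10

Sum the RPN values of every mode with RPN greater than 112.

1336

RPN = Severity × Occurrence × Detection:
  Item 1: 8 × 2 × 4 = 64
  Item 2: 9 × 8 × 5 = 360
  Item 3: 9 × 6 × 2 = 108
  Item 4: 8 × 6 × 2 = 96
  Item 5: 4 × 8 × 6 = 192
  Item 6: 9 × 2 × 10 = 180
  Item 7: 6 × 6 × 9 = 324
  Item 8: 4 × 6 × 5 = 120
  Item 9: 10 × 2 × 8 = 160
RPN > 112: Item 2 (360), Item 5 (192), Item 6 (180), Item 7 (324), Item 8 (120), Item 9 (160).
Sum: 360 + 192 + 180 + 324 + 120 + 160 = 1336.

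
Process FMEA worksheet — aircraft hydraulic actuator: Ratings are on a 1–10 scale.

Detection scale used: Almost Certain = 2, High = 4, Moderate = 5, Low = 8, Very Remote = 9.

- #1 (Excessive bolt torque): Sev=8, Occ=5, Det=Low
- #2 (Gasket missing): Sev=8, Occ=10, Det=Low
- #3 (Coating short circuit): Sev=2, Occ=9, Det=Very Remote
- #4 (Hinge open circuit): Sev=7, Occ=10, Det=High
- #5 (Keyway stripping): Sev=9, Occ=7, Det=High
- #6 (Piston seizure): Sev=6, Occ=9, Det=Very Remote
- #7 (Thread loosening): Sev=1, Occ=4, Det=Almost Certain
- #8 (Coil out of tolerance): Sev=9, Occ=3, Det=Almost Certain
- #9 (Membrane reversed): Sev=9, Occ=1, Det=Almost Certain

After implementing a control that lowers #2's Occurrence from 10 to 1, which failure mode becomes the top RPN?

#6

RPN = Severity × Occurrence × Detection:
  #1: 8 × 5 × 8 = 320
  #2: 8 × 10 × 8 = 640
  #3: 2 × 9 × 9 = 162
  #4: 7 × 10 × 4 = 280
  #5: 9 × 7 × 4 = 252
  #6: 6 × 9 × 9 = 486
  #7: 1 × 4 × 2 = 8
  #8: 9 × 3 × 2 = 54
  #9: 9 × 1 × 2 = 18
After action: #2 → 8 × 1 × 8 = 64.
Revised RPNs: #6=486, #1=320, #4=280, #5=252, #3=162, #2=64, #8=54, #9=18, #7=8.
Highest is now #6 (486).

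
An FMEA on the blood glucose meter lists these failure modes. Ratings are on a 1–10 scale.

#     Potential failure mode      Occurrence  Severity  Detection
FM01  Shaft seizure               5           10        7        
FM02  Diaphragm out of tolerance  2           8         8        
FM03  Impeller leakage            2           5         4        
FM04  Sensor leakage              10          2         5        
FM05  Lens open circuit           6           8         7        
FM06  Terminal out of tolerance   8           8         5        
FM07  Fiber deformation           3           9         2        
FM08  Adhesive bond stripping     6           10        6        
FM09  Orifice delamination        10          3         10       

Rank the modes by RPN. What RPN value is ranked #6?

128

RPN = Severity × Occurrence × Detection:
  FM01: 10 × 5 × 7 = 350
  FM02: 8 × 2 × 8 = 128
  FM03: 5 × 2 × 4 = 40
  FM04: 2 × 10 × 5 = 100
  FM05: 8 × 6 × 7 = 336
  FM06: 8 × 8 × 5 = 320
  FM07: 9 × 3 × 2 = 54
  FM08: 10 × 6 × 6 = 360
  FM09: 3 × 10 × 10 = 300
Sorted descending: 360, 350, 336, 320, 300, 128, 100, 54, 40.
The sixth-highest RPN is 128 (FM02).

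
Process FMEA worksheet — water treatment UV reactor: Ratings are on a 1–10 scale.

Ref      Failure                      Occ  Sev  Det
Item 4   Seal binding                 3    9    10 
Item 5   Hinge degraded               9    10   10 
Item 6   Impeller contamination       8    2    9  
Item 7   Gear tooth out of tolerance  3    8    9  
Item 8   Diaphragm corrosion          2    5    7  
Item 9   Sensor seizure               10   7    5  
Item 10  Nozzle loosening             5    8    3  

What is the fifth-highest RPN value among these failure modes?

144

RPN = Severity × Occurrence × Detection:
  Item 4: 9 × 3 × 10 = 270
  Item 5: 10 × 9 × 10 = 900
  Item 6: 2 × 8 × 9 = 144
  Item 7: 8 × 3 × 9 = 216
  Item 8: 5 × 2 × 7 = 70
  Item 9: 7 × 10 × 5 = 350
  Item 10: 8 × 5 × 3 = 120
Sorted descending: 900, 350, 270, 216, 144, 120, 70.
The fifth-highest RPN is 144 (Item 6).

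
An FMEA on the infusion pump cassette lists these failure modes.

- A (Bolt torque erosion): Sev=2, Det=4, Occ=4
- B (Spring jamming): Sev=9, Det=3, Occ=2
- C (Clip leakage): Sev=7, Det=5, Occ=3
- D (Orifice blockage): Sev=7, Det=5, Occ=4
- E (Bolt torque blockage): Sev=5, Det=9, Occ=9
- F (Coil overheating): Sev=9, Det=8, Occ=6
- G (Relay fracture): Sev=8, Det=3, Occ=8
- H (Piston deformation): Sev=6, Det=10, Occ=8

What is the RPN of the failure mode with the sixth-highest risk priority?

105

RPN = Severity × Occurrence × Detection:
  A: 2 × 4 × 4 = 32
  B: 9 × 2 × 3 = 54
  C: 7 × 3 × 5 = 105
  D: 7 × 4 × 5 = 140
  E: 5 × 9 × 9 = 405
  F: 9 × 6 × 8 = 432
  G: 8 × 8 × 3 = 192
  H: 6 × 8 × 10 = 480
Sorted descending: 480, 432, 405, 192, 140, 105, 54, 32.
The sixth-highest RPN is 105 (C).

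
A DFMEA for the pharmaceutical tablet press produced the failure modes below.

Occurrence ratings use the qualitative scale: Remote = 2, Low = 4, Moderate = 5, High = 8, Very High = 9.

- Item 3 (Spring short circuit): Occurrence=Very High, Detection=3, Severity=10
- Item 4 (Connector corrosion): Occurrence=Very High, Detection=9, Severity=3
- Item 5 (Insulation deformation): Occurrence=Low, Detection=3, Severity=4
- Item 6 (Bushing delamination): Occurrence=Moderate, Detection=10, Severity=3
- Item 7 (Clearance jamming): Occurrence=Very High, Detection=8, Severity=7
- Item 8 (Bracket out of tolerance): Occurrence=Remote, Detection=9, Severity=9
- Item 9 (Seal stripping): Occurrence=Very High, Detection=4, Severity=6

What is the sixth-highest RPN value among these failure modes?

150

RPN = Severity × Occurrence × Detection:
  Item 3: 10 × 9 × 3 = 270
  Item 4: 3 × 9 × 9 = 243
  Item 5: 4 × 4 × 3 = 48
  Item 6: 3 × 5 × 10 = 150
  Item 7: 7 × 9 × 8 = 504
  Item 8: 9 × 2 × 9 = 162
  Item 9: 6 × 9 × 4 = 216
Sorted descending: 504, 270, 243, 216, 162, 150, 48.
The sixth-highest RPN is 150 (Item 6).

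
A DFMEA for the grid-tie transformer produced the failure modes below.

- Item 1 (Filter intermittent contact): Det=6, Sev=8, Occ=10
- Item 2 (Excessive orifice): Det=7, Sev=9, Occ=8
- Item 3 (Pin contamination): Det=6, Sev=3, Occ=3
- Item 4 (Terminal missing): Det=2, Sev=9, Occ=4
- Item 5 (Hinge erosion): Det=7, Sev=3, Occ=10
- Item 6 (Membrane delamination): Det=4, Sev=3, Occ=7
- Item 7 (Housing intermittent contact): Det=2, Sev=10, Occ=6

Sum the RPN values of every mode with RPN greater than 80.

RPN = Severity × Occurrence × Detection:
  Item 1: 8 × 10 × 6 = 480
  Item 2: 9 × 8 × 7 = 504
  Item 3: 3 × 3 × 6 = 54
  Item 4: 9 × 4 × 2 = 72
  Item 5: 3 × 10 × 7 = 210
  Item 6: 3 × 7 × 4 = 84
  Item 7: 10 × 6 × 2 = 120
RPN > 80: Item 1 (480), Item 2 (504), Item 5 (210), Item 6 (84), Item 7 (120).
Sum: 480 + 504 + 210 + 84 + 120 = 1398.

1398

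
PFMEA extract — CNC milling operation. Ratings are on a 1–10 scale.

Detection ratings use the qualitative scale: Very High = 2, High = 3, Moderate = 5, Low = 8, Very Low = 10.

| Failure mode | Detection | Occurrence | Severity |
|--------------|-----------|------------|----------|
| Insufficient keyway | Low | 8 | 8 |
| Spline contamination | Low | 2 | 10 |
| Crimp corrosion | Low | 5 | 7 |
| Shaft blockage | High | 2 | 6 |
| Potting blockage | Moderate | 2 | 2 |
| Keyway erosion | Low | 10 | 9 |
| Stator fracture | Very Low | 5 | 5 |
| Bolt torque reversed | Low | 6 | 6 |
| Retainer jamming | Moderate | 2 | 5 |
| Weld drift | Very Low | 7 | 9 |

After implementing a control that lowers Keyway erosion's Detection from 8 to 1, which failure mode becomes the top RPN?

Weld drift

RPN = Severity × Occurrence × Detection:
  Insufficient keyway: 8 × 8 × 8 = 512
  Spline contamination: 10 × 2 × 8 = 160
  Crimp corrosion: 7 × 5 × 8 = 280
  Shaft blockage: 6 × 2 × 3 = 36
  Potting blockage: 2 × 2 × 5 = 20
  Keyway erosion: 9 × 10 × 8 = 720
  Stator fracture: 5 × 5 × 10 = 250
  Bolt torque reversed: 6 × 6 × 8 = 288
  Retainer jamming: 5 × 2 × 5 = 50
  Weld drift: 9 × 7 × 10 = 630
After action: Keyway erosion → 9 × 10 × 1 = 90.
Revised RPNs: Weld drift=630, Insufficient keyway=512, Bolt torque reversed=288, Crimp corrosion=280, Stator fracture=250, Spline contamination=160, Keyway erosion=90, Retainer jamming=50, Shaft blockage=36, Potting blockage=20.
Highest is now Weld drift (630).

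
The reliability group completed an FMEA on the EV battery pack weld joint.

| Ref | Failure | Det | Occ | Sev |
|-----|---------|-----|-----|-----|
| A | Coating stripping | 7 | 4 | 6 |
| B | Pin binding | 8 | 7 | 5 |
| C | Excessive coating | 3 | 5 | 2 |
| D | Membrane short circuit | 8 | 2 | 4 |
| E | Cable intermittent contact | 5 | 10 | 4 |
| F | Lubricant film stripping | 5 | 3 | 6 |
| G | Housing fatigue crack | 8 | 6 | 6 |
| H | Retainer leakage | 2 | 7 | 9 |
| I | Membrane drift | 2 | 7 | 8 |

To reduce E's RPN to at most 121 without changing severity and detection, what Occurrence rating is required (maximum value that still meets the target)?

6

E: S=4, O=10, D=5 → current RPN = 200.
Fixed product = 20. Need 20 × O ≤ 121, so O ≤ 121/20 = 6.05.
Maximum integer Occurrence rating = 6 (gives RPN 120; O=7 would give 140 > 121).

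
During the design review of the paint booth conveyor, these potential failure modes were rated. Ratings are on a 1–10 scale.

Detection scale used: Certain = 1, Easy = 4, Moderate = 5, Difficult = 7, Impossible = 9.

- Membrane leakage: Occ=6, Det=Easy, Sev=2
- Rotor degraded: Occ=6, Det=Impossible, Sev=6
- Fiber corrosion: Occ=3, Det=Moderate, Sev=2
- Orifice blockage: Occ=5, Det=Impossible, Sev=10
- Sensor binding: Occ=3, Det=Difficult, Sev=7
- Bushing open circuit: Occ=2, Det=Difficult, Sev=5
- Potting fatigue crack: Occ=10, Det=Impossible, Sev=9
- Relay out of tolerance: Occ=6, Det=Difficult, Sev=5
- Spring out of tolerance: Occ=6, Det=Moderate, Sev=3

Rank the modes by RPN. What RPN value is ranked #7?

70

RPN = Severity × Occurrence × Detection:
  Membrane leakage: 2 × 6 × 4 = 48
  Rotor degraded: 6 × 6 × 9 = 324
  Fiber corrosion: 2 × 3 × 5 = 30
  Orifice blockage: 10 × 5 × 9 = 450
  Sensor binding: 7 × 3 × 7 = 147
  Bushing open circuit: 5 × 2 × 7 = 70
  Potting fatigue crack: 9 × 10 × 9 = 810
  Relay out of tolerance: 5 × 6 × 7 = 210
  Spring out of tolerance: 3 × 6 × 5 = 90
Sorted descending: 810, 450, 324, 210, 147, 90, 70, 48, 30.
The seventh-highest RPN is 70 (Bushing open circuit).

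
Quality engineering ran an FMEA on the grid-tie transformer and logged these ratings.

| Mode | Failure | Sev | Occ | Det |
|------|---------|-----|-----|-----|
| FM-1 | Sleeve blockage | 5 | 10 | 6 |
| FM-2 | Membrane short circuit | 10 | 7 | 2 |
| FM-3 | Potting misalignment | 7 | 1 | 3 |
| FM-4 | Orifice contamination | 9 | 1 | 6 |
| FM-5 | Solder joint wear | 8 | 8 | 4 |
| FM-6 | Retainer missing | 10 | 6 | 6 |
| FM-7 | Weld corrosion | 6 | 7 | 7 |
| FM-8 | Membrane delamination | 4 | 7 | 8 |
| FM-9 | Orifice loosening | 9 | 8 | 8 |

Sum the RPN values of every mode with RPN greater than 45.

2204

RPN = Severity × Occurrence × Detection:
  FM-1: 5 × 10 × 6 = 300
  FM-2: 10 × 7 × 2 = 140
  FM-3: 7 × 1 × 3 = 21
  FM-4: 9 × 1 × 6 = 54
  FM-5: 8 × 8 × 4 = 256
  FM-6: 10 × 6 × 6 = 360
  FM-7: 6 × 7 × 7 = 294
  FM-8: 4 × 7 × 8 = 224
  FM-9: 9 × 8 × 8 = 576
RPN > 45: FM-1 (300), FM-2 (140), FM-4 (54), FM-5 (256), FM-6 (360), FM-7 (294), FM-8 (224), FM-9 (576).
Sum: 300 + 140 + 54 + 256 + 360 + 294 + 224 + 576 = 2204.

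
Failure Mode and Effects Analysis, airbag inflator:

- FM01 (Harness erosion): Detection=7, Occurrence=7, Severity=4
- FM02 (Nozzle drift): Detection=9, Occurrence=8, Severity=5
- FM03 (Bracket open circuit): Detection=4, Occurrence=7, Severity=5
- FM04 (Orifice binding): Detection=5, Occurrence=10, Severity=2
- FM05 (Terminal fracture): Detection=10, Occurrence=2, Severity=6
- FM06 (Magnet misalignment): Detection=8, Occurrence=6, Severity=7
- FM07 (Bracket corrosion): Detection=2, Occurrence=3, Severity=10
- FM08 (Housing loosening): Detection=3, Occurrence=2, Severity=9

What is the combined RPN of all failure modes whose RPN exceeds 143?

892

RPN = Severity × Occurrence × Detection:
  FM01: 4 × 7 × 7 = 196
  FM02: 5 × 8 × 9 = 360
  FM03: 5 × 7 × 4 = 140
  FM04: 2 × 10 × 5 = 100
  FM05: 6 × 2 × 10 = 120
  FM06: 7 × 6 × 8 = 336
  FM07: 10 × 3 × 2 = 60
  FM08: 9 × 2 × 3 = 54
RPN > 143: FM01 (196), FM02 (360), FM06 (336).
Sum: 196 + 360 + 336 = 892.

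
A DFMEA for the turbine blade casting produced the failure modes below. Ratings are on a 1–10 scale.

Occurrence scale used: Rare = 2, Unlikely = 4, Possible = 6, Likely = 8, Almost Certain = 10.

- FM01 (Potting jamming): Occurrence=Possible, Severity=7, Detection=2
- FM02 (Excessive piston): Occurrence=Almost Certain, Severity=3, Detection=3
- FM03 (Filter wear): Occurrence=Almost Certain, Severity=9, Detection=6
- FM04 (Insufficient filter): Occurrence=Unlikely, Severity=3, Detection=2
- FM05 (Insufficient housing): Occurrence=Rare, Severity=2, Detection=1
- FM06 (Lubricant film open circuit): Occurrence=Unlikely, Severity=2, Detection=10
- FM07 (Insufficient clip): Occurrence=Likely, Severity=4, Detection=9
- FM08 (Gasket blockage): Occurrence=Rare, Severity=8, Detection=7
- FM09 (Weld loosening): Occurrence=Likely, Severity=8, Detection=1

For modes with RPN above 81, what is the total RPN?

1114

RPN = Severity × Occurrence × Detection:
  FM01: 7 × 6 × 2 = 84
  FM02: 3 × 10 × 3 = 90
  FM03: 9 × 10 × 6 = 540
  FM04: 3 × 4 × 2 = 24
  FM05: 2 × 2 × 1 = 4
  FM06: 2 × 4 × 10 = 80
  FM07: 4 × 8 × 9 = 288
  FM08: 8 × 2 × 7 = 112
  FM09: 8 × 8 × 1 = 64
RPN > 81: FM01 (84), FM02 (90), FM03 (540), FM07 (288), FM08 (112).
Sum: 84 + 90 + 540 + 288 + 112 = 1114.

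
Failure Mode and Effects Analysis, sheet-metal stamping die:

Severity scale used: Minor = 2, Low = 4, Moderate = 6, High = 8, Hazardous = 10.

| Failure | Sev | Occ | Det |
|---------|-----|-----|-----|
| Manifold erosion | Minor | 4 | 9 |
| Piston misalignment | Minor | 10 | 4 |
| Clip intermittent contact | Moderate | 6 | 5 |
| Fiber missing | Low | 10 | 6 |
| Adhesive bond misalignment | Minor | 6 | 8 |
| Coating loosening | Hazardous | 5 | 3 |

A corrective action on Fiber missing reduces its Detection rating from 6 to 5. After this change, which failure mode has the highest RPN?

RPN = Severity × Occurrence × Detection:
  Manifold erosion: 2 × 4 × 9 = 72
  Piston misalignment: 2 × 10 × 4 = 80
  Clip intermittent contact: 6 × 6 × 5 = 180
  Fiber missing: 4 × 10 × 6 = 240
  Adhesive bond misalignment: 2 × 6 × 8 = 96
  Coating loosening: 10 × 5 × 3 = 150
After action: Fiber missing → 4 × 10 × 5 = 200.
Revised RPNs: Fiber missing=200, Clip intermittent contact=180, Coating loosening=150, Adhesive bond misalignment=96, Piston misalignment=80, Manifold erosion=72.
Highest is now Fiber missing (200).

Fiber missing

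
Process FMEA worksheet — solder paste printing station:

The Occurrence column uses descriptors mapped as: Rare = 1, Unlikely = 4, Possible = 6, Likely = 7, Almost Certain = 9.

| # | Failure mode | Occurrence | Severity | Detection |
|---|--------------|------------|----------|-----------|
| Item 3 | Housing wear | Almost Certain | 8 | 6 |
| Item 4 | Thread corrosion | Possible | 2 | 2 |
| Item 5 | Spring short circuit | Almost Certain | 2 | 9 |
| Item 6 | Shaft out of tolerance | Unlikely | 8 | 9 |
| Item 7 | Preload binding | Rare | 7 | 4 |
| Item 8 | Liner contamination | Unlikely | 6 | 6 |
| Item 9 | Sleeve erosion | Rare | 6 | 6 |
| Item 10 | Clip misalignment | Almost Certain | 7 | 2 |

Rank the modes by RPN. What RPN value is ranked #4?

144

RPN = Severity × Occurrence × Detection:
  Item 3: 8 × 9 × 6 = 432
  Item 4: 2 × 6 × 2 = 24
  Item 5: 2 × 9 × 9 = 162
  Item 6: 8 × 4 × 9 = 288
  Item 7: 7 × 1 × 4 = 28
  Item 8: 6 × 4 × 6 = 144
  Item 9: 6 × 1 × 6 = 36
  Item 10: 7 × 9 × 2 = 126
Sorted descending: 432, 288, 162, 144, 126, 36, 28, 24.
The fourth-highest RPN is 144 (Item 8).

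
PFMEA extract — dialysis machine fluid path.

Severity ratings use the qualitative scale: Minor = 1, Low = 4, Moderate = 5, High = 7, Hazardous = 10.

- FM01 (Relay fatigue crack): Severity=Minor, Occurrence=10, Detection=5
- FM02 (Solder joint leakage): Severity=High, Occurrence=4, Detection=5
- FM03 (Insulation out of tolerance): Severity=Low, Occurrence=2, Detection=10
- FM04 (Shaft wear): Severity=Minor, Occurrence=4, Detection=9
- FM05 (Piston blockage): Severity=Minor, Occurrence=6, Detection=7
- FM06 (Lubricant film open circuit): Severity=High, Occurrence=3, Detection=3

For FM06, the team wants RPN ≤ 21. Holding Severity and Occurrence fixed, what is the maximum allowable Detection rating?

1

FM06: S=7, O=3, D=3 → current RPN = 63.
Fixed product = 21. Need 21 × D ≤ 21, so D ≤ 21/21 = 1.00.
Maximum integer Detection rating = 1 (gives RPN 21; D=2 would give 42 > 21).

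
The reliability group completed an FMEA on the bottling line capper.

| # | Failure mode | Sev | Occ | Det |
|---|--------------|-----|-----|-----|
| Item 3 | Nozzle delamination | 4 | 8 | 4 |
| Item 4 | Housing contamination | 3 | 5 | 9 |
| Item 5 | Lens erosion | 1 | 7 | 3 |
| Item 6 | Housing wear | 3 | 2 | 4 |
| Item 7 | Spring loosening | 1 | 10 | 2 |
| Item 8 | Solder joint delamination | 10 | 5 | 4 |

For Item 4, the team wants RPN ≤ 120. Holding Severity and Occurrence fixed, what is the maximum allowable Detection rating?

8

Item 4: S=3, O=5, D=9 → current RPN = 135.
Fixed product = 15. Need 15 × D ≤ 120, so D ≤ 120/15 = 8.00.
Maximum integer Detection rating = 8 (gives RPN 120; D=9 would give 135 > 120).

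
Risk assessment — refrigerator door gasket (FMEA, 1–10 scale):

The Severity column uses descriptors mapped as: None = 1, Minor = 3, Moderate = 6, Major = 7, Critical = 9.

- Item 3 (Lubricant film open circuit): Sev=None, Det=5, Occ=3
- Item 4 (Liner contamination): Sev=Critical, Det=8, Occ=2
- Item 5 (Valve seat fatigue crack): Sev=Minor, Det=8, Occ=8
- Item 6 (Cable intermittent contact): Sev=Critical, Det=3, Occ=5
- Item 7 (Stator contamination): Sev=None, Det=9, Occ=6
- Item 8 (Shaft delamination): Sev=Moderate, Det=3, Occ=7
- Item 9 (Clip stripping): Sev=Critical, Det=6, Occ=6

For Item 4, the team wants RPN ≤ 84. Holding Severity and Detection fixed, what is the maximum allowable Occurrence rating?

1

Item 4: S=9, O=2, D=8 → current RPN = 144.
Fixed product = 72. Need 72 × O ≤ 84, so O ≤ 84/72 = 1.17.
Maximum integer Occurrence rating = 1 (gives RPN 72; O=2 would give 144 > 84).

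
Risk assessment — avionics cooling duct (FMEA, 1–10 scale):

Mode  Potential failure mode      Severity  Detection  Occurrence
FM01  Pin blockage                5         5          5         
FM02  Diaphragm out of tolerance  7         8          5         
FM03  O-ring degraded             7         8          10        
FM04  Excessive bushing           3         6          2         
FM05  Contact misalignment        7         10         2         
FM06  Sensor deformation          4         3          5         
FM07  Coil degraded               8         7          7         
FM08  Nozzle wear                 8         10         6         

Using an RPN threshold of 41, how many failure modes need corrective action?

RPN = Severity × Occurrence × Detection:
  FM01: 5 × 5 × 5 = 125
  FM02: 7 × 5 × 8 = 280
  FM03: 7 × 10 × 8 = 560
  FM04: 3 × 2 × 6 = 36
  FM05: 7 × 2 × 10 = 140
  FM06: 4 × 5 × 3 = 60
  FM07: 8 × 7 × 7 = 392
  FM08: 8 × 6 × 10 = 480
Modes with RPN ≥ 41: FM01 (125), FM02 (280), FM03 (560), FM05 (140), FM06 (60), FM07 (392), FM08 (480) → 7.

7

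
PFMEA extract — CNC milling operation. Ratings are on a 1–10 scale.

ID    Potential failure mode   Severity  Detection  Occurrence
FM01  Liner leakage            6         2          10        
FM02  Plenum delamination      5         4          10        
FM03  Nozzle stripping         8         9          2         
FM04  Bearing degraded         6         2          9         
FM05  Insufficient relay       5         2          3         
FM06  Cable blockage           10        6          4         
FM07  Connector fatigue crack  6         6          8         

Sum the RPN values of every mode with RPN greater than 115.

992

RPN = Severity × Occurrence × Detection:
  FM01: 6 × 10 × 2 = 120
  FM02: 5 × 10 × 4 = 200
  FM03: 8 × 2 × 9 = 144
  FM04: 6 × 9 × 2 = 108
  FM05: 5 × 3 × 2 = 30
  FM06: 10 × 4 × 6 = 240
  FM07: 6 × 8 × 6 = 288
RPN > 115: FM01 (120), FM02 (200), FM03 (144), FM06 (240), FM07 (288).
Sum: 120 + 200 + 144 + 240 + 288 = 992.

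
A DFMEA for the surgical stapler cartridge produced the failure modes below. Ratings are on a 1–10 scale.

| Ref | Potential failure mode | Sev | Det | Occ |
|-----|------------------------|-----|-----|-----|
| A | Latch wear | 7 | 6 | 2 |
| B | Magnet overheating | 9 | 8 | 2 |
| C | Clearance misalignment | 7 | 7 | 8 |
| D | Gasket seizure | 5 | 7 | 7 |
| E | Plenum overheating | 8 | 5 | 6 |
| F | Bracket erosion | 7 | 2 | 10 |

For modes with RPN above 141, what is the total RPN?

1021

RPN = Severity × Occurrence × Detection:
  A: 7 × 2 × 6 = 84
  B: 9 × 2 × 8 = 144
  C: 7 × 8 × 7 = 392
  D: 5 × 7 × 7 = 245
  E: 8 × 6 × 5 = 240
  F: 7 × 10 × 2 = 140
RPN > 141: B (144), C (392), D (245), E (240).
Sum: 144 + 392 + 245 + 240 = 1021.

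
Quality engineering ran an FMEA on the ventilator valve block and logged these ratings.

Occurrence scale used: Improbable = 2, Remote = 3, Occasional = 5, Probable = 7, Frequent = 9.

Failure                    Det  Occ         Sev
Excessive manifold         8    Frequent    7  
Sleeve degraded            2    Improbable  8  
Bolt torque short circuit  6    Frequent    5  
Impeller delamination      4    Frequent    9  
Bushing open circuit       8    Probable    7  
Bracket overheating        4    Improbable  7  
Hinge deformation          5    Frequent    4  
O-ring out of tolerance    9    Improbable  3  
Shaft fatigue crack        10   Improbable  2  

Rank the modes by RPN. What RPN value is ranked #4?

RPN = Severity × Occurrence × Detection:
  Excessive manifold: 7 × 9 × 8 = 504
  Sleeve degraded: 8 × 2 × 2 = 32
  Bolt torque short circuit: 5 × 9 × 6 = 270
  Impeller delamination: 9 × 9 × 4 = 324
  Bushing open circuit: 7 × 7 × 8 = 392
  Bracket overheating: 7 × 2 × 4 = 56
  Hinge deformation: 4 × 9 × 5 = 180
  O-ring out of tolerance: 3 × 2 × 9 = 54
  Shaft fatigue crack: 2 × 2 × 10 = 40
Sorted descending: 504, 392, 324, 270, 180, 56, 54, 40, 32.
The fourth-highest RPN is 270 (Bolt torque short circuit).

270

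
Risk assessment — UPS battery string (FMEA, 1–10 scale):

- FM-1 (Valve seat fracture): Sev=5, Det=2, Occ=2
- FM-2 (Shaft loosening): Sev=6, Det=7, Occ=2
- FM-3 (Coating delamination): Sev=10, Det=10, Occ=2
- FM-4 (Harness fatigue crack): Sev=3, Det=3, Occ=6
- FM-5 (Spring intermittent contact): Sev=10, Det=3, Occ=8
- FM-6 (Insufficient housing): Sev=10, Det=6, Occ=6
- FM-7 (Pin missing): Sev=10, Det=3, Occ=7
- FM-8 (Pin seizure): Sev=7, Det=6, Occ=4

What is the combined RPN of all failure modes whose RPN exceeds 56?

RPN = Severity × Occurrence × Detection:
  FM-1: 5 × 2 × 2 = 20
  FM-2: 6 × 2 × 7 = 84
  FM-3: 10 × 2 × 10 = 200
  FM-4: 3 × 6 × 3 = 54
  FM-5: 10 × 8 × 3 = 240
  FM-6: 10 × 6 × 6 = 360
  FM-7: 10 × 7 × 3 = 210
  FM-8: 7 × 4 × 6 = 168
RPN > 56: FM-2 (84), FM-3 (200), FM-5 (240), FM-6 (360), FM-7 (210), FM-8 (168).
Sum: 84 + 200 + 240 + 360 + 210 + 168 = 1262.

1262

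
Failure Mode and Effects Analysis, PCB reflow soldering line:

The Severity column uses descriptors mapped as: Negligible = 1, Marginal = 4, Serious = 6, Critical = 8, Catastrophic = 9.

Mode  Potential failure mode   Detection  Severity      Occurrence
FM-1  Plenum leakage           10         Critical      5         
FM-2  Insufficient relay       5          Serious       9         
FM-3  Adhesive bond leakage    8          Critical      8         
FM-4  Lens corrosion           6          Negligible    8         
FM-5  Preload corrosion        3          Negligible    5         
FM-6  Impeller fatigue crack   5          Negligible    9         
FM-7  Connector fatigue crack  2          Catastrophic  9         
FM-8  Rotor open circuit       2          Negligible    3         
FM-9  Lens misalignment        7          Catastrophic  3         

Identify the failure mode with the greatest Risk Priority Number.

RPN = Severity × Occurrence × Detection:
  FM-1: 8 × 5 × 10 = 400
  FM-2: 6 × 9 × 5 = 270
  FM-3: 8 × 8 × 8 = 512
  FM-4: 1 × 8 × 6 = 48
  FM-5: 1 × 5 × 3 = 15
  FM-6: 1 × 9 × 5 = 45
  FM-7: 9 × 9 × 2 = 162
  FM-8: 1 × 3 × 2 = 6
  FM-9: 9 × 3 × 7 = 189
Highest RPN is 512 → FM-3.

FM-3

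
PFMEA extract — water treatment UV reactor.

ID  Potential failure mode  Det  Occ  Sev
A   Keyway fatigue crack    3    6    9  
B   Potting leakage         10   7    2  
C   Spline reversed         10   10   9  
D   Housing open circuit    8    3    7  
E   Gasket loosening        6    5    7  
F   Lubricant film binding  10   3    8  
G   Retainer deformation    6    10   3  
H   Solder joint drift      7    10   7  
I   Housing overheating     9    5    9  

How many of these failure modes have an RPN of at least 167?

7

RPN = Severity × Occurrence × Detection:
  A: 9 × 6 × 3 = 162
  B: 2 × 7 × 10 = 140
  C: 9 × 10 × 10 = 900
  D: 7 × 3 × 8 = 168
  E: 7 × 5 × 6 = 210
  F: 8 × 3 × 10 = 240
  G: 3 × 10 × 6 = 180
  H: 7 × 10 × 7 = 490
  I: 9 × 5 × 9 = 405
Modes with RPN ≥ 167: C (900), D (168), E (210), F (240), G (180), H (490), I (405) → 7.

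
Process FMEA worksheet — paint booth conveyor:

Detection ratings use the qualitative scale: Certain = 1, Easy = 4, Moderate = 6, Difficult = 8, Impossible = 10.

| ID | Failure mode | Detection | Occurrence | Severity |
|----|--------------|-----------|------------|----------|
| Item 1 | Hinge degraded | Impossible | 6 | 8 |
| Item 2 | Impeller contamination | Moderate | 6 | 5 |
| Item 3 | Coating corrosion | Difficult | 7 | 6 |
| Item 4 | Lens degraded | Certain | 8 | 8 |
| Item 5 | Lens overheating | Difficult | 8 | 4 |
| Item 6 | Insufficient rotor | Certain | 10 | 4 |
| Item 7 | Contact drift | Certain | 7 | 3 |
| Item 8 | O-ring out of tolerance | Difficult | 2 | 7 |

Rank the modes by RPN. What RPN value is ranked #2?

RPN = Severity × Occurrence × Detection:
  Item 1: 8 × 6 × 10 = 480
  Item 2: 5 × 6 × 6 = 180
  Item 3: 6 × 7 × 8 = 336
  Item 4: 8 × 8 × 1 = 64
  Item 5: 4 × 8 × 8 = 256
  Item 6: 4 × 10 × 1 = 40
  Item 7: 3 × 7 × 1 = 21
  Item 8: 7 × 2 × 8 = 112
Sorted descending: 480, 336, 256, 180, 112, 64, 40, 21.
The second-highest RPN is 336 (Item 3).

336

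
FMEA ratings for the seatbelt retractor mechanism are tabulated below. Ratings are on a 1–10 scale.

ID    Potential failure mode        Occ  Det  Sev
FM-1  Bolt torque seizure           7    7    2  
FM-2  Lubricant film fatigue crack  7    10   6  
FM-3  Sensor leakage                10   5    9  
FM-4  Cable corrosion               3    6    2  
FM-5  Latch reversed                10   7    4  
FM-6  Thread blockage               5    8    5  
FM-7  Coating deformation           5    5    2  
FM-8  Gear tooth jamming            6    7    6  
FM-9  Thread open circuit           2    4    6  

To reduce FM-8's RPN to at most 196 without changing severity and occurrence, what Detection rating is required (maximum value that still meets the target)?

FM-8: S=6, O=6, D=7 → current RPN = 252.
Fixed product = 36. Need 36 × D ≤ 196, so D ≤ 196/36 = 5.44.
Maximum integer Detection rating = 5 (gives RPN 180; D=6 would give 216 > 196).

5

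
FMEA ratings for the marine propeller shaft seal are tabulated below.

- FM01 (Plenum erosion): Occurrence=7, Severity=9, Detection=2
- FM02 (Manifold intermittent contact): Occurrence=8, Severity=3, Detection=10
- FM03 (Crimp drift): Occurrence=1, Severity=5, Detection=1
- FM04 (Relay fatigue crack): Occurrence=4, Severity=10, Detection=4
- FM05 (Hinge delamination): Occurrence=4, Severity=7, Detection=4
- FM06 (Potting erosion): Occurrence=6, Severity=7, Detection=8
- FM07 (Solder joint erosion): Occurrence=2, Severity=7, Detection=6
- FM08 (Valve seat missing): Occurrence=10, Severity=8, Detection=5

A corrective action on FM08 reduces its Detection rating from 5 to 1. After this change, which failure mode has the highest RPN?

RPN = Severity × Occurrence × Detection:
  FM01: 9 × 7 × 2 = 126
  FM02: 3 × 8 × 10 = 240
  FM03: 5 × 1 × 1 = 5
  FM04: 10 × 4 × 4 = 160
  FM05: 7 × 4 × 4 = 112
  FM06: 7 × 6 × 8 = 336
  FM07: 7 × 2 × 6 = 84
  FM08: 8 × 10 × 5 = 400
After action: FM08 → 8 × 10 × 1 = 80.
Revised RPNs: FM06=336, FM02=240, FM04=160, FM01=126, FM05=112, FM07=84, FM08=80, FM03=5.
Highest is now FM06 (336).

FM06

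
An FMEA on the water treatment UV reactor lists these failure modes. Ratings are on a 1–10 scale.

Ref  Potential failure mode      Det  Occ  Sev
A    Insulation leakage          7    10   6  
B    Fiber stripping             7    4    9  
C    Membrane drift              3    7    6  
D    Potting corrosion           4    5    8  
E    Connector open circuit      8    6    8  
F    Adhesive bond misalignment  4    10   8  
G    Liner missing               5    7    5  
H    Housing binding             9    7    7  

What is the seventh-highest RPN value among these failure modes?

RPN = Severity × Occurrence × Detection:
  A: 6 × 10 × 7 = 420
  B: 9 × 4 × 7 = 252
  C: 6 × 7 × 3 = 126
  D: 8 × 5 × 4 = 160
  E: 8 × 6 × 8 = 384
  F: 8 × 10 × 4 = 320
  G: 5 × 7 × 5 = 175
  H: 7 × 7 × 9 = 441
Sorted descending: 441, 420, 384, 320, 252, 175, 160, 126.
The seventh-highest RPN is 160 (D).

160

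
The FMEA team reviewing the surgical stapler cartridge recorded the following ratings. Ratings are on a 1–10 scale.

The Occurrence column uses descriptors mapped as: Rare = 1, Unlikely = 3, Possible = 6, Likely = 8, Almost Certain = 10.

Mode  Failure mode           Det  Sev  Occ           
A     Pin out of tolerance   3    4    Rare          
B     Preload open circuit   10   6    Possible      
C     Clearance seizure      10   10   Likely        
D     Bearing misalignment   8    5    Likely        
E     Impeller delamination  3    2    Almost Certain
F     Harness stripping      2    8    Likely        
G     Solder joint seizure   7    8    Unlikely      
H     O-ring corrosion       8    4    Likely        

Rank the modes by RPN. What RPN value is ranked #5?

RPN = Severity × Occurrence × Detection:
  A: 4 × 1 × 3 = 12
  B: 6 × 6 × 10 = 360
  C: 10 × 8 × 10 = 800
  D: 5 × 8 × 8 = 320
  E: 2 × 10 × 3 = 60
  F: 8 × 8 × 2 = 128
  G: 8 × 3 × 7 = 168
  H: 4 × 8 × 8 = 256
Sorted descending: 800, 360, 320, 256, 168, 128, 60, 12.
The fifth-highest RPN is 168 (G).

168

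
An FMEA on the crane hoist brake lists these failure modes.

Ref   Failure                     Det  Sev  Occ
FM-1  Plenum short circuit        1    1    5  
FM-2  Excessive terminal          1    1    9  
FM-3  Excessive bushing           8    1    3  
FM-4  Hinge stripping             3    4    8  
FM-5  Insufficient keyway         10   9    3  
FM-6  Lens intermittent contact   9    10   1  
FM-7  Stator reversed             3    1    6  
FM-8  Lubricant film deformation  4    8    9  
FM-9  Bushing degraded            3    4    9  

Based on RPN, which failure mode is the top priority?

RPN = Severity × Occurrence × Detection:
  FM-1: 1 × 5 × 1 = 5
  FM-2: 1 × 9 × 1 = 9
  FM-3: 1 × 3 × 8 = 24
  FM-4: 4 × 8 × 3 = 96
  FM-5: 9 × 3 × 10 = 270
  FM-6: 10 × 1 × 9 = 90
  FM-7: 1 × 6 × 3 = 18
  FM-8: 8 × 9 × 4 = 288
  FM-9: 4 × 9 × 3 = 108
Highest RPN is 288 → FM-8.

FM-8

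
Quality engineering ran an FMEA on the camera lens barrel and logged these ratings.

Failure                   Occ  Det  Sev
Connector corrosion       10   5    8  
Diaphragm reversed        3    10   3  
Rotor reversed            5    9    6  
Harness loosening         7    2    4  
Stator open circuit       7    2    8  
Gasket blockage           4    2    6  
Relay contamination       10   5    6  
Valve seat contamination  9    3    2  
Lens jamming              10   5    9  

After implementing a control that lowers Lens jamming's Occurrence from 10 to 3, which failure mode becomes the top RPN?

RPN = Severity × Occurrence × Detection:
  Connector corrosion: 8 × 10 × 5 = 400
  Diaphragm reversed: 3 × 3 × 10 = 90
  Rotor reversed: 6 × 5 × 9 = 270
  Harness loosening: 4 × 7 × 2 = 56
  Stator open circuit: 8 × 7 × 2 = 112
  Gasket blockage: 6 × 4 × 2 = 48
  Relay contamination: 6 × 10 × 5 = 300
  Valve seat contamination: 2 × 9 × 3 = 54
  Lens jamming: 9 × 10 × 5 = 450
After action: Lens jamming → 9 × 3 × 5 = 135.
Revised RPNs: Connector corrosion=400, Relay contamination=300, Rotor reversed=270, Lens jamming=135, Stator open circuit=112, Diaphragm reversed=90, Harness loosening=56, Valve seat contamination=54, Gasket blockage=48.
Highest is now Connector corrosion (400).

Connector corrosion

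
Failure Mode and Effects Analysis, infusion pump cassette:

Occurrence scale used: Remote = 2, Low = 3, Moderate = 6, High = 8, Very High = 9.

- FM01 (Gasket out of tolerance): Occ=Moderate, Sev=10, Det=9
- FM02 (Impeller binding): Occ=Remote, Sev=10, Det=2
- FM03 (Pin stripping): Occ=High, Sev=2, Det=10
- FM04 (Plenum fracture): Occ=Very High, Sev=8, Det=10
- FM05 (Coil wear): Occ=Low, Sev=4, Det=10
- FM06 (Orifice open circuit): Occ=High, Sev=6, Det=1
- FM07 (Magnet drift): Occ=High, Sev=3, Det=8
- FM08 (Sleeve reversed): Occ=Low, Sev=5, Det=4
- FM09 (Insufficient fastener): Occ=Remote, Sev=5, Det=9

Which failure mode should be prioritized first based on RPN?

RPN = Severity × Occurrence × Detection:
  FM01: 10 × 6 × 9 = 540
  FM02: 10 × 2 × 2 = 40
  FM03: 2 × 8 × 10 = 160
  FM04: 8 × 9 × 10 = 720
  FM05: 4 × 3 × 10 = 120
  FM06: 6 × 8 × 1 = 48
  FM07: 3 × 8 × 8 = 192
  FM08: 5 × 3 × 4 = 60
  FM09: 5 × 2 × 9 = 90
Highest RPN is 720 → FM04.

FM04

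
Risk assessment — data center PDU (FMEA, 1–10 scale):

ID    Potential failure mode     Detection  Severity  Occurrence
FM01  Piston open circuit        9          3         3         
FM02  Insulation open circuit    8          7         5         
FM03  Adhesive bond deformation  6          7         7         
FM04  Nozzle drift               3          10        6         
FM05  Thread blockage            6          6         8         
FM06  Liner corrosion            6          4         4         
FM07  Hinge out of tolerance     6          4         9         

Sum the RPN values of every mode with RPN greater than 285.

582

RPN = Severity × Occurrence × Detection:
  FM01: 3 × 3 × 9 = 81
  FM02: 7 × 5 × 8 = 280
  FM03: 7 × 7 × 6 = 294
  FM04: 10 × 6 × 3 = 180
  FM05: 6 × 8 × 6 = 288
  FM06: 4 × 4 × 6 = 96
  FM07: 4 × 9 × 6 = 216
RPN > 285: FM03 (294), FM05 (288).
Sum: 294 + 288 = 582.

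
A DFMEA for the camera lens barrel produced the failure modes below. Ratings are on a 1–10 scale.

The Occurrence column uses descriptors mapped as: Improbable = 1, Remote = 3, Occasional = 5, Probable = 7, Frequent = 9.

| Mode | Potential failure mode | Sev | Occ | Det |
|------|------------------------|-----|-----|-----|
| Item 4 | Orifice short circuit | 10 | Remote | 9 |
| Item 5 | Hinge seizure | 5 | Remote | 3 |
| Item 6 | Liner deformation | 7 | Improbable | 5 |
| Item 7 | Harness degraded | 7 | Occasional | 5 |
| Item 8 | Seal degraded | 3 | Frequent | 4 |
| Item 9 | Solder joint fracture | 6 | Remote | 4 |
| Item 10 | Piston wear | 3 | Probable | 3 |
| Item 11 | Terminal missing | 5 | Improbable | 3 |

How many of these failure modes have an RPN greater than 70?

4

RPN = Severity × Occurrence × Detection:
  Item 4: 10 × 3 × 9 = 270
  Item 5: 5 × 3 × 3 = 45
  Item 6: 7 × 1 × 5 = 35
  Item 7: 7 × 5 × 5 = 175
  Item 8: 3 × 9 × 4 = 108
  Item 9: 6 × 3 × 4 = 72
  Item 10: 3 × 7 × 3 = 63
  Item 11: 5 × 1 × 3 = 15
Modes with RPN > 70: Item 4 (270), Item 7 (175), Item 8 (108), Item 9 (72) → 4.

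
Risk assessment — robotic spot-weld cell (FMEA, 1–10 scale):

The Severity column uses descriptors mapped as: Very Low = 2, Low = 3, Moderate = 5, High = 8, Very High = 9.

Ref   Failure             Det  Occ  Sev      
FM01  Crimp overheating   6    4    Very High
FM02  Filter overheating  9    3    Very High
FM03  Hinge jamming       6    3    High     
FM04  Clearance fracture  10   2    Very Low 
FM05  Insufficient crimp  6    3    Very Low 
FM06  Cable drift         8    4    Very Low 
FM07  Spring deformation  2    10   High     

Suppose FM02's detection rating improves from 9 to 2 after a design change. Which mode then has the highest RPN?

RPN = Severity × Occurrence × Detection:
  FM01: 9 × 4 × 6 = 216
  FM02: 9 × 3 × 9 = 243
  FM03: 8 × 3 × 6 = 144
  FM04: 2 × 2 × 10 = 40
  FM05: 2 × 3 × 6 = 36
  FM06: 2 × 4 × 8 = 64
  FM07: 8 × 10 × 2 = 160
After action: FM02 → 9 × 3 × 2 = 54.
Revised RPNs: FM01=216, FM07=160, FM03=144, FM06=64, FM02=54, FM04=40, FM05=36.
Highest is now FM01 (216).

FM01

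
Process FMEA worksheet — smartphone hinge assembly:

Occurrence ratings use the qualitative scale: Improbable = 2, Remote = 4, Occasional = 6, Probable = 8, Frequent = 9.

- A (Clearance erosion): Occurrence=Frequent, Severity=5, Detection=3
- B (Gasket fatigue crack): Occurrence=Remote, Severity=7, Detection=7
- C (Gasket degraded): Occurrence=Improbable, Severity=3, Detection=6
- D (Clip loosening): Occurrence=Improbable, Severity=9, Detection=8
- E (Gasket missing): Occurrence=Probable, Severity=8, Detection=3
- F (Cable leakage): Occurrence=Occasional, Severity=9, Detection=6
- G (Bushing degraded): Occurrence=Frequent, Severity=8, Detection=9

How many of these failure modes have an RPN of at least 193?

RPN = Severity × Occurrence × Detection:
  A: 5 × 9 × 3 = 135
  B: 7 × 4 × 7 = 196
  C: 3 × 2 × 6 = 36
  D: 9 × 2 × 8 = 144
  E: 8 × 8 × 3 = 192
  F: 9 × 6 × 6 = 324
  G: 8 × 9 × 9 = 648
Modes with RPN ≥ 193: B (196), F (324), G (648) → 3.

3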